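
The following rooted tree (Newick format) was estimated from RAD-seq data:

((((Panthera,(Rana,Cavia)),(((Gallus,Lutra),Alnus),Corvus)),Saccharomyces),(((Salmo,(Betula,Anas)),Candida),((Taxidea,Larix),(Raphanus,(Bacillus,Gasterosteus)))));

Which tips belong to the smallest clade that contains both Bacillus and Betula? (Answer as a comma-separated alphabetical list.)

Anas, Bacillus, Betula, Candida, Gasterosteus, Larix, Raphanus, Salmo, Taxidea

Tracing Bacillus: it sits inside (Bacillus,Gasterosteus).
Tracing Betula: it sits inside (Betula,Anas).
The smallest clade enclosing both is (((Salmo,(Betula,Anas)),Candida),((Taxidea,Larix),(Raphanus,(Bacillus,Gasterosteus)))); the answer is its 9 terminal taxa in alphabetical order.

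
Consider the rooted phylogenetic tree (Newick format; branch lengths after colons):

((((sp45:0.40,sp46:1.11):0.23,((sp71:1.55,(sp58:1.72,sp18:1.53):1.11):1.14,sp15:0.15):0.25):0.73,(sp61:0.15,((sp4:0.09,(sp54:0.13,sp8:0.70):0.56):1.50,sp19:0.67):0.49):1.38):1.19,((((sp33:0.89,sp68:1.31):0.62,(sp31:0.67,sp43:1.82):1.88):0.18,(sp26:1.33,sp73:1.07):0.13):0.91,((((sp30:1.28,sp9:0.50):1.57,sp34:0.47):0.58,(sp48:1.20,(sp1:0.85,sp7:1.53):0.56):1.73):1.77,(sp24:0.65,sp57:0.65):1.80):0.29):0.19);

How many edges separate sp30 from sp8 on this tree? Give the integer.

12

The MRCA of sp30 and sp8 is the root of the tree.
From sp30 up to that node: 6 branches. From sp8 up to the same node: 6 branches. Total: 6 + 6 = 12.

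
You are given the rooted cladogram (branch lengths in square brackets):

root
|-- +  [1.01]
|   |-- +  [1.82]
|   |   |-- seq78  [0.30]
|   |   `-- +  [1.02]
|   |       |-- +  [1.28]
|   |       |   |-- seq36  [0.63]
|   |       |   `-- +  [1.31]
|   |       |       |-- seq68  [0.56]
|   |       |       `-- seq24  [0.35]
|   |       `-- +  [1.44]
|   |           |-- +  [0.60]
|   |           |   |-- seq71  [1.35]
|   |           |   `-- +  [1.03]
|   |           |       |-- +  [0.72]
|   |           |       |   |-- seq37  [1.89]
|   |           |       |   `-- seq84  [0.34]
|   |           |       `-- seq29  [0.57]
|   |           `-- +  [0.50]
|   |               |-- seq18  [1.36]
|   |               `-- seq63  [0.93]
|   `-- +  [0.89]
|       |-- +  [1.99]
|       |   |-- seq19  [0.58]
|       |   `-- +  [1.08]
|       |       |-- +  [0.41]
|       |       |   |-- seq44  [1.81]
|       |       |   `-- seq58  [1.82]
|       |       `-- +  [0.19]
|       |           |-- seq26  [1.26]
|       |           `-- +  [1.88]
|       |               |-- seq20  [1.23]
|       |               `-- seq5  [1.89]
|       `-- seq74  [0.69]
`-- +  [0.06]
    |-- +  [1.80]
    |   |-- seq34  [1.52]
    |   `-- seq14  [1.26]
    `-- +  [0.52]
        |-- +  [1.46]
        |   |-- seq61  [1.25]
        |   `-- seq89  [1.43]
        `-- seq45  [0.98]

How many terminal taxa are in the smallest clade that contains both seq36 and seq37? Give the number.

9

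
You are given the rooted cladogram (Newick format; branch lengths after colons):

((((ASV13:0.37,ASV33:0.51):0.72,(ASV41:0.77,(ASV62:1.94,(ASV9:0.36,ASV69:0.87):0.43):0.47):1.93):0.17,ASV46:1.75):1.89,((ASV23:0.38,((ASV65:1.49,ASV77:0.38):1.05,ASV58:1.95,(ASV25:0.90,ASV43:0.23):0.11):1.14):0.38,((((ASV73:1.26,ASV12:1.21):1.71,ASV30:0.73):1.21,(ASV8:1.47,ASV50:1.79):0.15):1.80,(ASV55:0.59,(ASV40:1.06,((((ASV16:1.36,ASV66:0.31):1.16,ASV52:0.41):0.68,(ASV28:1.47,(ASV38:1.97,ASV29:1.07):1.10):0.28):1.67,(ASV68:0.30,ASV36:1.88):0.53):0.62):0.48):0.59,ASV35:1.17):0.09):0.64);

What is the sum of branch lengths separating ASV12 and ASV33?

9.95

The path runs ASV12 → … → MRCA → … → ASV33; the MRCA is the root of the tree.
Branch lengths along that path: 1.21 + 1.71 + 1.21 + 1.80 + 0.09 + 0.64 + 1.89 + 0.17 + 0.72 + 0.51 = 9.95.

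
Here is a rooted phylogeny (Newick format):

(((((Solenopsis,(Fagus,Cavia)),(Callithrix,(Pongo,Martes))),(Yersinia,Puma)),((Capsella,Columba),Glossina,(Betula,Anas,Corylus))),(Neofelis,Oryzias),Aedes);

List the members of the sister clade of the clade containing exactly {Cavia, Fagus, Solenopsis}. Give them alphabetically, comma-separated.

The clade containing exactly {Cavia, Fagus, Solenopsis} attaches to the tree at the node subtending ((Solenopsis,(Fagus,Cavia)),(Callithrix,(Pongo,Martes))).
The other lineage descending from that same node — the sister group — is (Callithrix,(Pongo,Martes)); its 3 tips in alphabetical order are the answer.

Callithrix, Martes, Pongo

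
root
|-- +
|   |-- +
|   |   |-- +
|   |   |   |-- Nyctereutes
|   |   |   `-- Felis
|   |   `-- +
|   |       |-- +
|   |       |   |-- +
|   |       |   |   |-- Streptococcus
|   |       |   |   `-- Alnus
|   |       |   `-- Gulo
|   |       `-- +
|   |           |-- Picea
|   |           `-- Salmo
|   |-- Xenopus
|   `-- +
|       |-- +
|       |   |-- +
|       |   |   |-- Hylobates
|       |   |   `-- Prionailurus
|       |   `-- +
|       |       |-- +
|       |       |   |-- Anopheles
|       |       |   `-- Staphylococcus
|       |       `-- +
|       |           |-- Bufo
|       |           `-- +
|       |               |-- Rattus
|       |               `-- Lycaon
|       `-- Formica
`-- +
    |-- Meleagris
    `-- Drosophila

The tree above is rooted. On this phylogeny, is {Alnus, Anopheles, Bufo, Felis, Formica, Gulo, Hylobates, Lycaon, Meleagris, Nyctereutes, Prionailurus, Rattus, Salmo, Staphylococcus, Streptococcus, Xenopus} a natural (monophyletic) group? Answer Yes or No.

No

The MRCA of the listed taxa is the root, so the smallest clade containing them is the whole tree.
That clade also contains Drosophila, Picea, which are not in the proposed group, so the group is not monophyletic.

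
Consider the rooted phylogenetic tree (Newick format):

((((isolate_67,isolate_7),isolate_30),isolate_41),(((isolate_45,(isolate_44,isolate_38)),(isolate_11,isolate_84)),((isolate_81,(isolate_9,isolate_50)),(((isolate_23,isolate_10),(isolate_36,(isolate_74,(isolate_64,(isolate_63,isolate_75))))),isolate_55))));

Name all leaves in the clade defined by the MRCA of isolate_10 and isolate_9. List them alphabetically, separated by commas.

Tracing isolate_10: it sits inside (isolate_23,isolate_10).
Tracing isolate_9: it sits inside (isolate_9,isolate_50).
The smallest clade enclosing both is ((isolate_81,(isolate_9,isolate_50)),(((isolate_23,isolate_10),(isolate_36,(isolate_74,(isolate_64,(isolate_63,isolate_75))))),isolate_55)); the answer is its 11 terminal taxa in alphabetical order.

isolate_10, isolate_23, isolate_36, isolate_50, isolate_55, isolate_63, isolate_64, isolate_74, isolate_75, isolate_81, isolate_9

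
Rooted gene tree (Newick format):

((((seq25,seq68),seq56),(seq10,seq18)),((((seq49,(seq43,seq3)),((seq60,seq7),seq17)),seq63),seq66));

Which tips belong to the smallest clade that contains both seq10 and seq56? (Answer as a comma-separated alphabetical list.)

seq10, seq18, seq25, seq56, seq68

Tracing seq10: it sits inside (seq10,seq18).
Tracing seq56: it sits inside ((seq25,seq68),seq56).
The smallest clade enclosing both is (((seq25,seq68),seq56),(seq10,seq18)); the answer is its 5 terminal taxa in alphabetical order.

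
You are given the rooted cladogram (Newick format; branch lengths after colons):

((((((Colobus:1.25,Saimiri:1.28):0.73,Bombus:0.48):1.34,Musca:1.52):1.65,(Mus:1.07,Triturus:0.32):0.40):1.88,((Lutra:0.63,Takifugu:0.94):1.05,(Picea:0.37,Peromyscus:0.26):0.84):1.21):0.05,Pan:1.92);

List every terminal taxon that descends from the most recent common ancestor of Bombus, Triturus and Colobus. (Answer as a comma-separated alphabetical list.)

Tracing Bombus: it sits inside ((Colobus,Saimiri),Bombus).
Tracing Triturus: it sits inside (Mus,Triturus).
Tracing Colobus: it sits inside (Colobus,Saimiri).
The smallest clade enclosing all 3 is ((((Colobus,Saimiri),Bombus),Musca),(Mus,Triturus)); the answer is its 6 terminal taxa in alphabetical order.

Bombus, Colobus, Mus, Musca, Saimiri, Triturus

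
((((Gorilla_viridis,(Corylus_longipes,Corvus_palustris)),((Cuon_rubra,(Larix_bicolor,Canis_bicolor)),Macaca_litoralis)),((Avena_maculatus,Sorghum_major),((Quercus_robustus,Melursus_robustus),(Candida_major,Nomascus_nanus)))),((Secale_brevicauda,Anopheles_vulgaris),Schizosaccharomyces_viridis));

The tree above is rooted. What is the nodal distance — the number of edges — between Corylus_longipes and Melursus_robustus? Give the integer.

The MRCA of Corylus_longipes and Melursus_robustus is the node subtending (((Gorilla_viridis,(Corylus_longipes,Corvus_palustris)),((Cuon_rubra,(Larix_bicolor,Canis_bicolor)),Macaca_litoralis)),((Avena_maculatus,Sorghum_major),((Quercus_robustus,Melursus_robustus),(Candida_major,Nomascus_nanus)))).
From Corylus_longipes up to that node: 4 branches. From Melursus_robustus up to the same node: 4 branches. Total: 4 + 4 = 8.

8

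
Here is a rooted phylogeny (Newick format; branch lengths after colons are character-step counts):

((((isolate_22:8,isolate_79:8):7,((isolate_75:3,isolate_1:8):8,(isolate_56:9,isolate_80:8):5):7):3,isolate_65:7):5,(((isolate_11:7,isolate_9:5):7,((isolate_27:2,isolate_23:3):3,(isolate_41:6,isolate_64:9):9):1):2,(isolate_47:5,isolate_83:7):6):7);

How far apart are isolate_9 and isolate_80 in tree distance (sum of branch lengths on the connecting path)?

49

The path runs isolate_9 → … → MRCA → … → isolate_80; the MRCA is the root of the tree.
Branch lengths along that path: 5 + 7 + 2 + 7 + 5 + 3 + 7 + 5 + 8 = 49.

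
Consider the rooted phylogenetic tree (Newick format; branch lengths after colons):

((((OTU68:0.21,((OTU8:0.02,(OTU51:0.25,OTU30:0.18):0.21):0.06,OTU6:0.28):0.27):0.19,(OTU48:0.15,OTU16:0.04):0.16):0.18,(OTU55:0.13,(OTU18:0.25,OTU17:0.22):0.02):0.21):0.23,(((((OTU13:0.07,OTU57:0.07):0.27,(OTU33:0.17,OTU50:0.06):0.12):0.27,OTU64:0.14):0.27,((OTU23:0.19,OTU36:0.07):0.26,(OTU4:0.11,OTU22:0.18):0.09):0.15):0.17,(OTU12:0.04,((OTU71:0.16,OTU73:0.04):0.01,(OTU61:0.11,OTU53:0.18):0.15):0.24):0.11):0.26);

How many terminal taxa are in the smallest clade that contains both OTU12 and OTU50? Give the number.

14

The MRCA of OTU12 and OTU50 is the node subtending (((((OTU13,OTU57),(OTU33,OTU50)),OTU64),((OTU23,OTU36),(OTU4,OTU22))),(OTU12,((OTU71,OTU73),(OTU61,OTU53)))).
That clade contains 14 terminal taxa: OTU12, OTU13, OTU22, OTU23, OTU33, OTU36, OTU4, OTU50, OTU53, OTU57, OTU61, OTU64, OTU71, OTU73.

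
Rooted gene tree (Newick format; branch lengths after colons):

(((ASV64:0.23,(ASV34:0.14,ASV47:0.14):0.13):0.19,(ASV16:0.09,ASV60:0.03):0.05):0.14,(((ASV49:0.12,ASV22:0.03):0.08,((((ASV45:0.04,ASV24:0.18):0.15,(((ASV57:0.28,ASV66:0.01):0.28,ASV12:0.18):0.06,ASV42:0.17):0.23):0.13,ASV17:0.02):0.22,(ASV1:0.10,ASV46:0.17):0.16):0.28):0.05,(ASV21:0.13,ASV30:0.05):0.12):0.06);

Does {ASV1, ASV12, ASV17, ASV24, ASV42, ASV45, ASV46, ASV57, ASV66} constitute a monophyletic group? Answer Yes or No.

Yes

The most recent common ancestor of these taxa subtends ((((ASV45,ASV24),(((ASV57,ASV66),ASV12),ASV42)),ASV17),(ASV1,ASV46)).
That clade has exactly 9 tips — every listed taxon and nothing else — so the group is monophyletic.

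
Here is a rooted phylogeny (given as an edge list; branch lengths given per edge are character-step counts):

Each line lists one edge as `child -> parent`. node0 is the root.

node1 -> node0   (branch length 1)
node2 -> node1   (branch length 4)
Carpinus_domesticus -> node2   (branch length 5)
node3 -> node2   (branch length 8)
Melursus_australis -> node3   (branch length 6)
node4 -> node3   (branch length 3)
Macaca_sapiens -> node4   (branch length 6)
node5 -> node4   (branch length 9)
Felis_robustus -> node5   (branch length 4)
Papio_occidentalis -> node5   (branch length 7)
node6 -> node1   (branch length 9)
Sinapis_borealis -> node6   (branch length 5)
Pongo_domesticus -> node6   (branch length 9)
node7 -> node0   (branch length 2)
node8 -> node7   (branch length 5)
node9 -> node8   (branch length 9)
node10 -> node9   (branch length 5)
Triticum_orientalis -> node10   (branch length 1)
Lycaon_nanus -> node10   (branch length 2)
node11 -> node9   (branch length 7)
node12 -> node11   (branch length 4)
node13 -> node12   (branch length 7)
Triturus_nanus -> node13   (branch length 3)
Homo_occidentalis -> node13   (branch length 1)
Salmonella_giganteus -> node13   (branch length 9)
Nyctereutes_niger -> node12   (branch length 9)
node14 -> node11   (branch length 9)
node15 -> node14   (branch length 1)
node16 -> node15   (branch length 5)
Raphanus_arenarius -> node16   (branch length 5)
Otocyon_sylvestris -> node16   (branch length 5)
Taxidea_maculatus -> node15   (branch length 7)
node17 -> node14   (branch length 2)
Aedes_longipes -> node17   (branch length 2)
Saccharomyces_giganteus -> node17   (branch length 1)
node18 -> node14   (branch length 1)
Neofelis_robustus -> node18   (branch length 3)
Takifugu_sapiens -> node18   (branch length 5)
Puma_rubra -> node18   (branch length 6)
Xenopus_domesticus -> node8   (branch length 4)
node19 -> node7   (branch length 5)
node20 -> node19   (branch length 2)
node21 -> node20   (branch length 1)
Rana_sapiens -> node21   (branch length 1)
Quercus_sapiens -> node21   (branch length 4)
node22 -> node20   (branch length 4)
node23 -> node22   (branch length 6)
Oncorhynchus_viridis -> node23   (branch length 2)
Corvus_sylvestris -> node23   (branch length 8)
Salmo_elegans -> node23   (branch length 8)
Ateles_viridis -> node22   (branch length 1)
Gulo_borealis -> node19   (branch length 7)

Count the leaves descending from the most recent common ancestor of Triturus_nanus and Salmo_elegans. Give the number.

The MRCA of Triturus_nanus and Salmo_elegans is the node subtending ((((Triticum_orientalis,Lycaon_nanus),(((Triturus_nanus,Homo_occidentalis,Salmonella_giganteus),Nyctereutes_niger),(((Raphanus_arenarius,Otocyon_sylvestris),Taxidea_maculatus),(Aedes_longipes,Saccharomyces_giganteus),(Neofelis_robustus,Takifugu_sapiens,Puma_rubra)))),Xenopus_domesticus),(((Rana_sapiens,Quercus_sapiens),((Oncorhynchus_viridis,Corvus_sylvestris,Salmo_elegans),Ateles_viridis)),Gulo_borealis)).
That clade contains 22 terminal taxa: Aedes_longipes, Ateles_viridis, Corvus_sylvestris, Gulo_borealis, Homo_occidentalis, Lycaon_nanus, Neofelis_robustus, Nyctereutes_niger, Oncorhynchus_viridis, Otocyon_sylvestris, Puma_rubra, Quercus_sapiens, Rana_sapiens, Raphanus_arenarius, Saccharomyces_giganteus, Salmo_elegans, Salmonella_giganteus, Takifugu_sapiens, Taxidea_maculatus, Triticum_orientalis, Triturus_nanus, Xenopus_domesticus.

22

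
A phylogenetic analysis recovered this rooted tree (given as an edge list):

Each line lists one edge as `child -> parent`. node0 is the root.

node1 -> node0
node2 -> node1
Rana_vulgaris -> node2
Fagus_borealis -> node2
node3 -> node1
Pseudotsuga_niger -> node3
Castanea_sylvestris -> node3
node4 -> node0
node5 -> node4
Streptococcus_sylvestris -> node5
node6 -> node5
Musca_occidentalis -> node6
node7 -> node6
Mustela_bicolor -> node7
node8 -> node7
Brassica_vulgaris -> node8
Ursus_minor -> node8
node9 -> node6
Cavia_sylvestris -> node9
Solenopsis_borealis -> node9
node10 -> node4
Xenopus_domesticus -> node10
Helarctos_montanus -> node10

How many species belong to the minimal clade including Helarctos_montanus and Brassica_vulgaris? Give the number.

9

The MRCA of Helarctos_montanus and Brassica_vulgaris is the node subtending ((Streptococcus_sylvestris,(Musca_occidentalis,(Mustela_bicolor,(Brassica_vulgaris,Ursus_minor)),(Cavia_sylvestris,Solenopsis_borealis))),(Xenopus_domesticus,Helarctos_montanus)).
That clade contains 9 terminal taxa: Brassica_vulgaris, Cavia_sylvestris, Helarctos_montanus, Musca_occidentalis, Mustela_bicolor, Solenopsis_borealis, Streptococcus_sylvestris, Ursus_minor, Xenopus_domesticus.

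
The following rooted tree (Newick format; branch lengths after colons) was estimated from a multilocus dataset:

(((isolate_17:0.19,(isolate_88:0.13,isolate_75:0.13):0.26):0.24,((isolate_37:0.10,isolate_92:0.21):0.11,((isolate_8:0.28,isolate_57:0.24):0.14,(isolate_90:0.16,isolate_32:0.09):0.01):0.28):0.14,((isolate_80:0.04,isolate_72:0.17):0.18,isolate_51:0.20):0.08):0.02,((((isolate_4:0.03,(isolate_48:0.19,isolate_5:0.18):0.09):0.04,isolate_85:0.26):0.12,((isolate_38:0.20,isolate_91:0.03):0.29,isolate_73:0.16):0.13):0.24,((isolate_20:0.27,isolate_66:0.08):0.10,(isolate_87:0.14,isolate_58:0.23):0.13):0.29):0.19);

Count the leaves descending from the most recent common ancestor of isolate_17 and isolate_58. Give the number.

23

The MRCA of isolate_17 and isolate_58 is the root, so the clade is the entire tree.
That clade contains 23 terminal taxa: isolate_17, isolate_20, isolate_32, isolate_37, isolate_38, isolate_4, isolate_48, isolate_5, isolate_51, isolate_57, isolate_58, isolate_66, isolate_72, isolate_73, isolate_75, isolate_8, isolate_80, isolate_85, isolate_87, isolate_88, isolate_90, isolate_91, isolate_92.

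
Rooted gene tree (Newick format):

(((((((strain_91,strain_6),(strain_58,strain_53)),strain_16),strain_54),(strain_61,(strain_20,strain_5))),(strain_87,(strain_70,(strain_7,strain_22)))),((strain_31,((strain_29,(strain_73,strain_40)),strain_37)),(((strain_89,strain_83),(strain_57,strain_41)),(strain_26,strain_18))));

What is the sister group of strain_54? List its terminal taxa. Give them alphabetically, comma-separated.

strain_54 attaches to the tree at the node subtending ((((strain_91,strain_6),(strain_58,strain_53)),strain_16),strain_54).
The other lineage descending from that same node — the sister group — is (((strain_91,strain_6),(strain_58,strain_53)),strain_16); its 5 tips in alphabetical order are the answer.

strain_16, strain_53, strain_58, strain_6, strain_91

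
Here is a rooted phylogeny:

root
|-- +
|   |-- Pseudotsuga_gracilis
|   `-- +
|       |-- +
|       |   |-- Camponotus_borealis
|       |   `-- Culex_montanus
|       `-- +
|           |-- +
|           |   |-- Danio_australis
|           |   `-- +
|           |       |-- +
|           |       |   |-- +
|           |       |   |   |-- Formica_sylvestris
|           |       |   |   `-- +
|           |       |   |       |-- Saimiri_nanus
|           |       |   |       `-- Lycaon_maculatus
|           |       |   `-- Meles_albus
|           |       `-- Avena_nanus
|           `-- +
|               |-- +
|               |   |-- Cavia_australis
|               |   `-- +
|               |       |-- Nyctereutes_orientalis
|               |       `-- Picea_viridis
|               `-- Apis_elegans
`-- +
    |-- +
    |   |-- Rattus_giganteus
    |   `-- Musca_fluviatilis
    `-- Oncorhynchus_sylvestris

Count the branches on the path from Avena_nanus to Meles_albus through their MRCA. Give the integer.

The MRCA of Avena_nanus and Meles_albus is the node subtending (((Formica_sylvestris,(Saimiri_nanus,Lycaon_maculatus)),Meles_albus),Avena_nanus).
From Avena_nanus up to that node: 1 branch. From Meles_albus up to the same node: 2 branches. Total: 1 + 2 = 3.

3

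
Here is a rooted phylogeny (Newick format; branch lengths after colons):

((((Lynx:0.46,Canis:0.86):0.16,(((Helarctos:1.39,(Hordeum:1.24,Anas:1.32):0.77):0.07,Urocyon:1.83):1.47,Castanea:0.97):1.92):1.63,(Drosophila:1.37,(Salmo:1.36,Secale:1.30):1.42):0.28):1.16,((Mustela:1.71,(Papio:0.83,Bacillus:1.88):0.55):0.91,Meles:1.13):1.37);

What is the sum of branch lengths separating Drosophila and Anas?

8.83

The path runs Drosophila → … → MRCA → … → Anas; the MRCA is the node subtending (((Lynx,Canis),(((Helarctos,(Hordeum,Anas)),Urocyon),Castanea)),(Drosophila,(Salmo,Secale))).
Branch lengths along that path: 1.37 + 0.28 + 1.63 + 1.92 + 1.47 + 0.07 + 0.77 + 1.32 = 8.83.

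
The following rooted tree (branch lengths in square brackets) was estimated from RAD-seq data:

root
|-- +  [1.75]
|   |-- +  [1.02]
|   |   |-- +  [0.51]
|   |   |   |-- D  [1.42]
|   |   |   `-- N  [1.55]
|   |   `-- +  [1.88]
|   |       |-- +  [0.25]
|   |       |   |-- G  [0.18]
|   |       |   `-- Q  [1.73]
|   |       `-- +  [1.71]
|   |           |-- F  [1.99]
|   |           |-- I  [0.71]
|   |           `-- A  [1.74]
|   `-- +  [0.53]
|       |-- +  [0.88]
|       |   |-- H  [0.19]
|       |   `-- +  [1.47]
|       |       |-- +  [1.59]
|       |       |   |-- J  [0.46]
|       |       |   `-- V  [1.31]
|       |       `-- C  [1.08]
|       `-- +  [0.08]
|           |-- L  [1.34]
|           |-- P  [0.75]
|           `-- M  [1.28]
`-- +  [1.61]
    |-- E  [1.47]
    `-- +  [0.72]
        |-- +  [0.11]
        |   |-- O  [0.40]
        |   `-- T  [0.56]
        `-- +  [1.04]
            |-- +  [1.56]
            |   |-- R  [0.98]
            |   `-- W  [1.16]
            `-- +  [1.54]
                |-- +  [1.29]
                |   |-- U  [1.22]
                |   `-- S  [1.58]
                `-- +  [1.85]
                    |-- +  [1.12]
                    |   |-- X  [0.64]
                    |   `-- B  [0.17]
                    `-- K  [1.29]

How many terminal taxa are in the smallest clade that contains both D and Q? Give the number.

The MRCA of D and Q is the node subtending ((D,N),((G,Q),(F,I,A))).
That clade contains 7 terminal taxa: A, D, F, G, I, N, Q.

7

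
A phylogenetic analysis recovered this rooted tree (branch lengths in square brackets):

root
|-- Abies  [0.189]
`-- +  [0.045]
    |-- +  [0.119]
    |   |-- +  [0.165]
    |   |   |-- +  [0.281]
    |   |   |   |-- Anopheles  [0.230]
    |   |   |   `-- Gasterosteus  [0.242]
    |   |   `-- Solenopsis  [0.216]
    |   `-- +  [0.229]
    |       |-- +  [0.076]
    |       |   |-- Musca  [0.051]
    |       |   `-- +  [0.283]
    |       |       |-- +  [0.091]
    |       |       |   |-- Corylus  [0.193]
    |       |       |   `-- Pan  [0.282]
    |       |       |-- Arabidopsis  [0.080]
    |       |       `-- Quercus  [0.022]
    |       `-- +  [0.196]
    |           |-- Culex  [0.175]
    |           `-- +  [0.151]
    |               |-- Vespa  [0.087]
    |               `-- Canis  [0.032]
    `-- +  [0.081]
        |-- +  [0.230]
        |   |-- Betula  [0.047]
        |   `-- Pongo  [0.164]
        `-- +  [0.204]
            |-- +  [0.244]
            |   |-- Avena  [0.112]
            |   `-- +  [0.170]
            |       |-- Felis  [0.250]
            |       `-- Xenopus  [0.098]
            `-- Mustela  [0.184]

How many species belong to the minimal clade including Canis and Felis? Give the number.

The MRCA of Canis and Felis is the node subtending ((((Anopheles,Gasterosteus),Solenopsis),((Musca,((Corylus,Pan),Arabidopsis,Quercus)),(Culex,(Vespa,Canis)))),((Betula,Pongo),((Avena,(Felis,Xenopus)),Mustela))).
That clade contains 17 terminal taxa: Anopheles, Arabidopsis, Avena, Betula, Canis, Corylus, Culex, Felis, Gasterosteus, Musca, Mustela, Pan, Pongo, Quercus, Solenopsis, Vespa, Xenopus.

17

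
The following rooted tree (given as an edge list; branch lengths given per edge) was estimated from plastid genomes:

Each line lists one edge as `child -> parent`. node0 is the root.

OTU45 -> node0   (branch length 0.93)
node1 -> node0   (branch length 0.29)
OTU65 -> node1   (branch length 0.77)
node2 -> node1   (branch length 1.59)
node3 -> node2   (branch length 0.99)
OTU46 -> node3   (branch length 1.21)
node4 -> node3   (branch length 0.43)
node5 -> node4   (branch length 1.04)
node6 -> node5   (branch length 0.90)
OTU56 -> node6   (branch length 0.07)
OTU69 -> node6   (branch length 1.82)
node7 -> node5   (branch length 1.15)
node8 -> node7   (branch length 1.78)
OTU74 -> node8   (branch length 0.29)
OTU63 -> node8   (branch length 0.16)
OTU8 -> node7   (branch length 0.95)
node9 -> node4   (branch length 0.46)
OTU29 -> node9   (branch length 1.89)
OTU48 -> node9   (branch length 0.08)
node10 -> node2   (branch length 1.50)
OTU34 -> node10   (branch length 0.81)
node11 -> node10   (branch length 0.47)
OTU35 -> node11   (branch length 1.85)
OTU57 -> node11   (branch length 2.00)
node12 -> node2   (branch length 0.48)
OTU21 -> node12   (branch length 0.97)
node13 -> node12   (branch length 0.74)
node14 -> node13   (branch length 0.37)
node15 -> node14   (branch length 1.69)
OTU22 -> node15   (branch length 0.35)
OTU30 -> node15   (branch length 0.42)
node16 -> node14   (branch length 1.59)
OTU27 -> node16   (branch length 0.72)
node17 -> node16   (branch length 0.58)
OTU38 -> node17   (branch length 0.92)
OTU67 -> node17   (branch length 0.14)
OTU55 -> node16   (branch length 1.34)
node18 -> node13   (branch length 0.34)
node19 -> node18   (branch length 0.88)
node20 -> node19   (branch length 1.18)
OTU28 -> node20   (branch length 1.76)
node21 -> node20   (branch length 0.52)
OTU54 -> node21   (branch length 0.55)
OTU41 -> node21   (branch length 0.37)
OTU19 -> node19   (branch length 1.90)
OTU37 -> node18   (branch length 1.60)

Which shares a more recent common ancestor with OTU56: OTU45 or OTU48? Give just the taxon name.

OTU48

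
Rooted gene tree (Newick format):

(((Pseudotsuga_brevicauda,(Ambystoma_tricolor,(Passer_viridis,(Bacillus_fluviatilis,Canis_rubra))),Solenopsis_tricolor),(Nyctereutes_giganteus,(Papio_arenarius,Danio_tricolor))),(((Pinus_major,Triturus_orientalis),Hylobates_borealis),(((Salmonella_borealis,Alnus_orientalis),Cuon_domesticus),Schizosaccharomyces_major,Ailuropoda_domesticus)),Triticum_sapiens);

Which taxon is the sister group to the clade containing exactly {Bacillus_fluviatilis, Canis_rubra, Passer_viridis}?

Ambystoma_tricolor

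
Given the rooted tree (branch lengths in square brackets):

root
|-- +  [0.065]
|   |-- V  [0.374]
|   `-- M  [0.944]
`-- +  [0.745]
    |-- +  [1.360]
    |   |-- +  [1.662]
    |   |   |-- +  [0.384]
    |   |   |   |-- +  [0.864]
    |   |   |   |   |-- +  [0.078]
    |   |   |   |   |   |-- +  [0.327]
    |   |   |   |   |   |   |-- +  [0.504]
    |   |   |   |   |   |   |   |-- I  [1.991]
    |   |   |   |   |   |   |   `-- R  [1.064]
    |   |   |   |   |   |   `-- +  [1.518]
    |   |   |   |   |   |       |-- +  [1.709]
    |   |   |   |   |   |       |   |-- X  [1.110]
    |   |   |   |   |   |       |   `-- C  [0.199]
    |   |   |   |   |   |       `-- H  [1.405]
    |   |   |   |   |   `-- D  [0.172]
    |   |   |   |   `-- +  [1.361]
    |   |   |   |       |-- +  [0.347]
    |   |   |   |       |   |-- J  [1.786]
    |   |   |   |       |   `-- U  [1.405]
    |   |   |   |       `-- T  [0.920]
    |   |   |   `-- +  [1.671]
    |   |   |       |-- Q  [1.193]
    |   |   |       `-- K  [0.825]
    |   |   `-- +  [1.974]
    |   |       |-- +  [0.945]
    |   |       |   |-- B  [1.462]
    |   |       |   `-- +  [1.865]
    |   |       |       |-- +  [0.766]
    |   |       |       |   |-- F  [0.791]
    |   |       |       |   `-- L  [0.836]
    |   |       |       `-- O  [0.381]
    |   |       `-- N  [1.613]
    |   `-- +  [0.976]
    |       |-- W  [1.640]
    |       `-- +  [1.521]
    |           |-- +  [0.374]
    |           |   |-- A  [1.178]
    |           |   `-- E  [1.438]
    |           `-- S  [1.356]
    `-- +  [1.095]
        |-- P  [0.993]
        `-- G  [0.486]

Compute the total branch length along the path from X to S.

The path runs X → … → MRCA → … → S; the MRCA is the node subtending (((((((I,R),((X,C),H)),D),((J,U),T)),(Q,K)),((B,((F,L),O)),N)),(W,((A,E),S))).
Branch lengths along that path: 1.110 + 1.709 + 1.518 + 0.327 + 0.078 + 0.864 + 0.384 + 1.662 + 0.976 + 1.521 + 1.356 = 11.505.

11.505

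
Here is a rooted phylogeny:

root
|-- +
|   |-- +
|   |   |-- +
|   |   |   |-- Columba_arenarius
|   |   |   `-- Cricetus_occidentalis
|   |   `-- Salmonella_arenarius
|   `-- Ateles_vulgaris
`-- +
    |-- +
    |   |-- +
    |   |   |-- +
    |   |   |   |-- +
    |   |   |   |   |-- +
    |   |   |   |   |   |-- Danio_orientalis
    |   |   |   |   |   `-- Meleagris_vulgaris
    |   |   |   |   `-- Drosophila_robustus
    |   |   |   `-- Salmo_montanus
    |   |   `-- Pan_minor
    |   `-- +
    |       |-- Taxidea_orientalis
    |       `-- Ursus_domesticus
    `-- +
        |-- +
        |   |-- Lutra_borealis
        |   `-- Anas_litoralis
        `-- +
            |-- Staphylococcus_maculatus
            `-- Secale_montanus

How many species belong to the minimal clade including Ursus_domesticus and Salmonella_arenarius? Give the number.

15

The MRCA of Ursus_domesticus and Salmonella_arenarius is the root, so the clade is the entire tree.
That clade contains 15 terminal taxa: Anas_litoralis, Ateles_vulgaris, Columba_arenarius, Cricetus_occidentalis, Danio_orientalis, Drosophila_robustus, Lutra_borealis, Meleagris_vulgaris, Pan_minor, Salmo_montanus, Salmonella_arenarius, Secale_montanus, Staphylococcus_maculatus, Taxidea_orientalis, Ursus_domesticus.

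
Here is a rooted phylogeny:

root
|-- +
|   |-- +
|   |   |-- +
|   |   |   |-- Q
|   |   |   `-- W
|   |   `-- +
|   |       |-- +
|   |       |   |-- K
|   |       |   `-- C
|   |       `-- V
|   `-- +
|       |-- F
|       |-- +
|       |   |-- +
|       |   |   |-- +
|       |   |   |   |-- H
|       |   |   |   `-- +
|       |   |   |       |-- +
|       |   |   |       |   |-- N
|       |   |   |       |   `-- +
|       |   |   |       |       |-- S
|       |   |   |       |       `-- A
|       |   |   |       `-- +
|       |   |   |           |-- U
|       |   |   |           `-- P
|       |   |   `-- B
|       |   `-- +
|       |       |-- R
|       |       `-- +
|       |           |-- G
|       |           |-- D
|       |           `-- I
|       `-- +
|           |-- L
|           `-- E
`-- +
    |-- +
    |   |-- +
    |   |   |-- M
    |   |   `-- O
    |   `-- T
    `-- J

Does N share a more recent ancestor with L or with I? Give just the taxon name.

The MRCA of N and I subtends (((H,((N,(S,A)),(U,P))),B),(R,(G,D,I))) (11 taxa).
The MRCA of N and L subtends (F,(((H,((N,(S,A)),(U,P))),B),(R,(G,D,I))),(L,E)) (14 taxa).
The first is nested inside the second, so N shares a more recent common ancestor with I.

I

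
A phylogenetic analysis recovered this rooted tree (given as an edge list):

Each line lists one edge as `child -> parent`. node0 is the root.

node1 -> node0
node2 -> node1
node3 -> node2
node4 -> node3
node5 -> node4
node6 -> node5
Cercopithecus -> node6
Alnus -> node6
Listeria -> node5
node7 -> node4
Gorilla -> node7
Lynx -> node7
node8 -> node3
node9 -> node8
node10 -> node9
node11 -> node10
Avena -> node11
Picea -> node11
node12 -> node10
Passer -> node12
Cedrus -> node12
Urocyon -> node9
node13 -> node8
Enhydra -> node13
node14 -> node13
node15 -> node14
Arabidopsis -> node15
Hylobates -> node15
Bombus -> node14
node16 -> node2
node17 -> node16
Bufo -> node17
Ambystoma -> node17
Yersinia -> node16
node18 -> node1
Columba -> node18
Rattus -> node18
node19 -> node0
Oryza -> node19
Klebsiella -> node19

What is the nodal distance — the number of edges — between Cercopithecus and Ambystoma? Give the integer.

8

The MRCA of Cercopithecus and Ambystoma is the node subtending (((((Cercopithecus,Alnus),Listeria),(Gorilla,Lynx)),((((Avena,Picea),(Passer,Cedrus)),Urocyon),(Enhydra,((Arabidopsis,Hylobates),Bombus)))),((Bufo,Ambystoma),Yersinia)).
From Cercopithecus up to that node: 5 branches. From Ambystoma up to the same node: 3 branches. Total: 5 + 3 = 8.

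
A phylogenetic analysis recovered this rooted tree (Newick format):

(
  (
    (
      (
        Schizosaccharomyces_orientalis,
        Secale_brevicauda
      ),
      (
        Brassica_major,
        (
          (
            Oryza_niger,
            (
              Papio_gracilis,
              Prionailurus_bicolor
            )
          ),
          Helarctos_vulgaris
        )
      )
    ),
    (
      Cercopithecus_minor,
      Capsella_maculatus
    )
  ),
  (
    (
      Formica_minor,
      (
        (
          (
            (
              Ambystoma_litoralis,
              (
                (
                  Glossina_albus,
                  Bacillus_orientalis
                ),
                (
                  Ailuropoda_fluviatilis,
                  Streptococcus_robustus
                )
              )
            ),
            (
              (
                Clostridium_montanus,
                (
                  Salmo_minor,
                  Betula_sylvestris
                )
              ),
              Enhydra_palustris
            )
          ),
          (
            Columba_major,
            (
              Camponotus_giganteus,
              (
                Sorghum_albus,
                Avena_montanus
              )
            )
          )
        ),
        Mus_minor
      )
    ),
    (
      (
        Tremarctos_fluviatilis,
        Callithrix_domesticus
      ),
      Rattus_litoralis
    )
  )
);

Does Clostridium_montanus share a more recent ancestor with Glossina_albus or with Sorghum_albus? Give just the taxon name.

Glossina_albus

The MRCA of Clostridium_montanus and Glossina_albus subtends ((Ambystoma_litoralis,((Glossina_albus,Bacillus_orientalis),(Ailuropoda_fluviatilis,Streptococcus_robustus))),((Clostridium_montanus,(Salmo_minor,Betula_sylvestris)),Enhydra_palustris)) (9 taxa).
The MRCA of Clostridium_montanus and Sorghum_albus subtends (((Ambystoma_litoralis,((Glossina_albus,Bacillus_orientalis),(Ailuropoda_fluviatilis,Streptococcus_robustus))),((Clostridium_montanus,(Salmo_minor,Betula_sylvestris)),Enhydra_palustris)),(Columba_major,(Camponotus_giganteus,(Sorghum_albus,Avena_montanus)))) (13 taxa).
The first is nested inside the second, so Clostridium_montanus shares a more recent common ancestor with Glossina_albus.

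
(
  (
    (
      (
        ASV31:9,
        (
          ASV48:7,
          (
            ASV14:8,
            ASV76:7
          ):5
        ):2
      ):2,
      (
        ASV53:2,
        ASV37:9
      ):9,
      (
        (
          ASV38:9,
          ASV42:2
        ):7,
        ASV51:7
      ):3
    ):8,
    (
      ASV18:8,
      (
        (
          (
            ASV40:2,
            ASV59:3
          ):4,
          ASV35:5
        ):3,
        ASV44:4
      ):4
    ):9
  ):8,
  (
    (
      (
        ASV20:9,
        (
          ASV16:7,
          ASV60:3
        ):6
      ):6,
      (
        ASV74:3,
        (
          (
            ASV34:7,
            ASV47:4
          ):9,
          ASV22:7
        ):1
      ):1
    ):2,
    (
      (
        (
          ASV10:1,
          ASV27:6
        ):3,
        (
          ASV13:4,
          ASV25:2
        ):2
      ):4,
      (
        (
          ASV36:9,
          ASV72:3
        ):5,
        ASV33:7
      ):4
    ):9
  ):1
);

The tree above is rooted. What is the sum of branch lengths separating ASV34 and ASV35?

The path runs ASV34 → … → MRCA → … → ASV35; the MRCA is the root of the tree.
Branch lengths along that path: 7 + 9 + 1 + 1 + 2 + 1 + 8 + 9 + 4 + 3 + 5 = 50.

50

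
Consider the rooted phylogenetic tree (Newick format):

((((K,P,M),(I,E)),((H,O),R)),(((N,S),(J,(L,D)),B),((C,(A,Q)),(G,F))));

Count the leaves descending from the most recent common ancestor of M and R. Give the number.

The MRCA of M and R is the node subtending (((K,P,M),(I,E)),((H,O),R)).
That clade contains 8 terminal taxa: E, H, I, K, M, O, P, R.

8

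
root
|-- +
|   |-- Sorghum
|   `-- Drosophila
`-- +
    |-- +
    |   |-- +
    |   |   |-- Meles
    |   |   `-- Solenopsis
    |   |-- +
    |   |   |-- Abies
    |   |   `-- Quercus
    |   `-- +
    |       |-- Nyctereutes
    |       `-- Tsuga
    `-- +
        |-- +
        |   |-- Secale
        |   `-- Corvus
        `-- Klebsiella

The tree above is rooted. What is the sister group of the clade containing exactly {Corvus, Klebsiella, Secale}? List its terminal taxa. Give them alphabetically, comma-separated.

The clade containing exactly {Corvus, Klebsiella, Secale} attaches to the tree at the node subtending (((Meles,Solenopsis),(Abies,Quercus),(Nyctereutes,Tsuga)),((Secale,Corvus),Klebsiella)).
The other lineage descending from that same node — the sister group — is ((Meles,Solenopsis),(Abies,Quercus),(Nyctereutes,Tsuga)); its 6 tips in alphabetical order are the answer.

Abies, Meles, Nyctereutes, Quercus, Solenopsis, Tsuga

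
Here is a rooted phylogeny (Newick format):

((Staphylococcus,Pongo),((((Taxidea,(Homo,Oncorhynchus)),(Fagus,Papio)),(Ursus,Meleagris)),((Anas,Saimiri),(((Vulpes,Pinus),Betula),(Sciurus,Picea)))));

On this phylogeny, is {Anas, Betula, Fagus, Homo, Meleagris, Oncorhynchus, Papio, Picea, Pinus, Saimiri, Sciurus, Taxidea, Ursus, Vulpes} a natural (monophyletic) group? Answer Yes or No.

Yes

The most recent common ancestor of these taxa subtends ((((Taxidea,(Homo,Oncorhynchus)),(Fagus,Papio)),(Ursus,Meleagris)),((Anas,Saimiri),(((Vulpes,Pinus),Betula),(Sciurus,Picea)))).
That clade has exactly 14 tips — every listed taxon and nothing else — so the group is monophyletic.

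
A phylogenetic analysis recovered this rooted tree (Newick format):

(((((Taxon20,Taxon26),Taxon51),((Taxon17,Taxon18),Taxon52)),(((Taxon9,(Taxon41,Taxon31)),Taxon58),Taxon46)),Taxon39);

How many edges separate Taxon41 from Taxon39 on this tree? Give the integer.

7

The MRCA of Taxon41 and Taxon39 is the root of the tree.
From Taxon41 up to that node: 6 branches. From Taxon39 up to the same node: 1 branch. Total: 6 + 1 = 7.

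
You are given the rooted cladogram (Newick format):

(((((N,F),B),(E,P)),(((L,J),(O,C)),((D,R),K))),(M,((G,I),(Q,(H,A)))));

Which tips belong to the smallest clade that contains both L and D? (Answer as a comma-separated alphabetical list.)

Tracing L: it sits inside (L,J).
Tracing D: it sits inside (D,R).
The smallest clade enclosing both is (((L,J),(O,C)),((D,R),K)); the answer is its 7 terminal taxa in alphabetical order.

C, D, J, K, L, O, R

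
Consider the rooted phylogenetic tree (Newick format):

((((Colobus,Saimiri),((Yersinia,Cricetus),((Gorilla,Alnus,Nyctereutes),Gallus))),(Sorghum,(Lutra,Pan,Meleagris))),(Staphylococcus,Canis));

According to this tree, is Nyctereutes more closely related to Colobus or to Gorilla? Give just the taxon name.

Gorilla

The MRCA of Nyctereutes and Gorilla subtends (Gorilla,Alnus,Nyctereutes) (3 taxa).
The MRCA of Nyctereutes and Colobus subtends ((Colobus,Saimiri),((Yersinia,Cricetus),((Gorilla,Alnus,Nyctereutes),Gallus))) (8 taxa).
The first is nested inside the second, so Nyctereutes shares a more recent common ancestor with Gorilla.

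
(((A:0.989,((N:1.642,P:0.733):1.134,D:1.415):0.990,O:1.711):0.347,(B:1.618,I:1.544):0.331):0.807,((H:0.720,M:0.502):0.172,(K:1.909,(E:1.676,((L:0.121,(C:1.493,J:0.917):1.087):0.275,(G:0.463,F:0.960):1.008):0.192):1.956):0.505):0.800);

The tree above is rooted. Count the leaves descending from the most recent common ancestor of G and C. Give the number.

5

The MRCA of G and C is the node subtending ((L,(C,J)),(G,F)).
That clade contains 5 terminal taxa: C, F, G, J, L.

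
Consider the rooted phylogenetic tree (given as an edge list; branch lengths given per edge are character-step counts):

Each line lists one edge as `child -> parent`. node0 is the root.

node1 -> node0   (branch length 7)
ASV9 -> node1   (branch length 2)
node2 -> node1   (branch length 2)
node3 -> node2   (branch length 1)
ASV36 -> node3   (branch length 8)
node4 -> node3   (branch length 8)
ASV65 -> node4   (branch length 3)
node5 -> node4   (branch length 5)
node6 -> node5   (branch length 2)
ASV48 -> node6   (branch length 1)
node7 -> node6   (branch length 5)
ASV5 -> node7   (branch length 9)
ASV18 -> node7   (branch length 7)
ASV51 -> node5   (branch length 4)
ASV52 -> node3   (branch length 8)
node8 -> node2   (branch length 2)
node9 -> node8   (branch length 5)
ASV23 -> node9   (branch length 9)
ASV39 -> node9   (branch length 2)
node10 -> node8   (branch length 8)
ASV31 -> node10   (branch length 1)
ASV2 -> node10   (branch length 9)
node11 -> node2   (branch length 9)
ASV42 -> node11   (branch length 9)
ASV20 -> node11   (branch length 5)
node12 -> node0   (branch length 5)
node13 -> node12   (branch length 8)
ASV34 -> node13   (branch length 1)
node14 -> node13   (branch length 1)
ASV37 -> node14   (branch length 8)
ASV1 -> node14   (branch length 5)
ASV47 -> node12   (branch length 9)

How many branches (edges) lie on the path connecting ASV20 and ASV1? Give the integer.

The MRCA of ASV20 and ASV1 is the root of the tree.
From ASV20 up to that node: 4 branches. From ASV1 up to the same node: 4 branches. Total: 4 + 4 = 8.

8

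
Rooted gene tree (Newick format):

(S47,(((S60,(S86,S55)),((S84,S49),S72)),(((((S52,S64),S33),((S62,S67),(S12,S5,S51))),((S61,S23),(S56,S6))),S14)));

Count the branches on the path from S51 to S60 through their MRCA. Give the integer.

9

The MRCA of S51 and S60 is the node subtending (((S60,(S86,S55)),((S84,S49),S72)),(((((S52,S64),S33),((S62,S67),(S12,S5,S51))),((S61,S23),(S56,S6))),S14)).
From S51 up to that node: 6 branches. From S60 up to the same node: 3 branches. Total: 6 + 3 = 9.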